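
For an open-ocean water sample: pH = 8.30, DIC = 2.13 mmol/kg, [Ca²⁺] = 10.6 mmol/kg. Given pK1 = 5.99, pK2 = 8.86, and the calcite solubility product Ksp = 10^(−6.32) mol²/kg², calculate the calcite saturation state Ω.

α₂ = 1 / (1 + [H⁺]/K2 + [H⁺]²/(K1K2)) = 1 / (1 + 10^+0.56 + 10^-1.75)
   = 1 / (1 + 3.6308 + 0.017783) = 1/4.6486 = 0.2151
[CO3²⁻] = α₂ × DIC = 0.2151 × 2.13 = 0.4582 mmol/kg
Ksp = 10^(−6.32) = 4.786×10^-7
Ω = [Ca²⁺][CO3²⁻]/Ksp = (10.6×10^-3)(4.582×10^-4) / 4.786×10^-7 = 10.1

Ω = 10.1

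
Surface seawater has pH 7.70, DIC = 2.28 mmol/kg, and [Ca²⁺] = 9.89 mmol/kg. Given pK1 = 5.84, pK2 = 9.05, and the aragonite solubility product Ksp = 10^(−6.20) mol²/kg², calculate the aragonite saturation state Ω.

α₂ = 1 / (1 + [H⁺]/K2 + [H⁺]²/(K1K2)) = 1 / (1 + 10^+1.35 + 10^-0.51)
   = 1 / (1 + 22.387 + 0.30903) = 1/23.696 = 0.04220
[CO3²⁻] = α₂ × DIC = 0.04220 × 2.28 = 0.09622 mmol/kg
Ksp = 10^(−6.20) = 6.310×10^-7
Ω = [Ca²⁺][CO3²⁻]/Ksp = (9.89×10^-3)(9.622×10^-5) / 6.310×10^-7 = 1.51

Ω = 1.51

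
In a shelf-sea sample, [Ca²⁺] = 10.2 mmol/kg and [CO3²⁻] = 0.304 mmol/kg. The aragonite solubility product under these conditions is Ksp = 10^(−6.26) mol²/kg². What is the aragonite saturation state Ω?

Ω = 5.64

Ksp = 10^(−6.26) = 5.495×10^-7
Ω = [Ca²⁺][CO3²⁻]/Ksp = (10.2×10^-3)(0.304×10^-3) / 5.495×10^-7 = 5.64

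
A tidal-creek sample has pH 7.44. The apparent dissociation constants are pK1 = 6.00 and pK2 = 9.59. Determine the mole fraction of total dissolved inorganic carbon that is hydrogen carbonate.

α₁ = 1 / (1 + [H⁺]/K1 + K2/[H⁺]) = 1 / (1 + 10^-1.44 + 10^-2.15)
   = 1 / (1 + 0.036308 + 0.0070795) = 1/1.0434 = 0.9584

α₁ = 0.958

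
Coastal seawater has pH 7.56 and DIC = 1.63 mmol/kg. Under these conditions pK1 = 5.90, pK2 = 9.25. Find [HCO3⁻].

α₁ = 1 / (1 + [H⁺]/K1 + K2/[H⁺]) = 1 / (1 + 10^-1.66 + 10^-1.69)
   = 1 / (1 + 0.021878 + 0.020417) = 1/1.0423 = 0.9594
[HCO3⁻] = α₁ × DIC = 0.9594 × 1.63 = 1.56 mmol/kg

[HCO3⁻] = 1.56 mmol/kg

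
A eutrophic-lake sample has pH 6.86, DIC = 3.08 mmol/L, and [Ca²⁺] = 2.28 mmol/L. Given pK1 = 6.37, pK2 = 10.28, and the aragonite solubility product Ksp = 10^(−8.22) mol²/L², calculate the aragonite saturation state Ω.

α₂ = 1 / (1 + [H⁺]/K2 + [H⁺]²/(K1K2)) = 1 / (1 + 10^+3.42 + 10^+2.93)
   = 1 / (1 + 2630.3 + 851.14) = 1/3482.4 = 0.0002872
[CO3²⁻] = α₂ × DIC = 0.0002872 × 3.08 = 0.0008844 mmol/L = 0.8844 μmol/L
Ksp = 10^(−8.22) = 6.026×10^-9
Ω = [Ca²⁺][CO3²⁻]/Ksp = (2.28×10^-3)(8.844×10^-7) / 6.026×10^-9 = 0.335

Ω = 0.335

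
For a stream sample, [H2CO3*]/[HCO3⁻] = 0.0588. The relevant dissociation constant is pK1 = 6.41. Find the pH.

pH = 7.64

From K1 = [H⁺][HCO3⁻]/[H2CO3*]:  pH = pK1 − log₁₀([H2CO3*]/[HCO3⁻])
log₁₀(0.0588) = -1.231
pH = 6.41 − (-1.231) = 7.64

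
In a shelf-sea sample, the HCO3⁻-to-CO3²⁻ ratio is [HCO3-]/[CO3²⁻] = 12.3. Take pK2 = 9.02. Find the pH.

From K2 = [H⁺][CO3²⁻]/[HCO3-]:  pH = pK2 − log₁₀([HCO3-]/[CO3²⁻])
log₁₀(12.3) = +1.090
pH = 9.02 − (+1.090) = 7.93

pH = 7.93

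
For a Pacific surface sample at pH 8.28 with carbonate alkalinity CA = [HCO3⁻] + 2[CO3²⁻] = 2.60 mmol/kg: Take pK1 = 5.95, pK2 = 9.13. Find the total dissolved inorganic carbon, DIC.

CA = [HCO3⁻] + 2[CO3²⁻] = (α₁ + 2α₂)·DIC
At pH 8.28: [H⁺]/K1 = 10^-2.33 = 0.0046774, K2/[H⁺] = 10^-0.85 = 0.14125
α₁ = 1/(1 + 0.0046774 + 0.14125) = 1/1.1459 = 0.8727; α₂ = α₁·K2/[H⁺] = 0.1233
α₁ + 2α₂ = 1.1192
DIC = CA / (α₁ + 2α₂) = 2.60 / 1.1192 = 2.32 mmol/kg

DIC = 2.32 mmol/kg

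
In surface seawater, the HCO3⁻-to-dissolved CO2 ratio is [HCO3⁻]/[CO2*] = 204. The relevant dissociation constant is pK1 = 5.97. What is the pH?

From K1 = [H⁺][HCO3⁻]/[CO2*]:  pH = pK1 + log₁₀([HCO3⁻]/[CO2*])
log₁₀(204) = +2.310
pH = 5.97 + (+2.310) = 8.28

pH = 8.28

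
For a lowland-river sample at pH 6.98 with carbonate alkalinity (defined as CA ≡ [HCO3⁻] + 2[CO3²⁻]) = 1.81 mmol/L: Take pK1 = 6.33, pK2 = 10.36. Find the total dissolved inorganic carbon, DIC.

CA = [HCO3⁻] + 2[CO3²⁻] = (α₁ + 2α₂)·DIC
At pH 6.98: [H⁺]/K1 = 10^-0.65 = 0.22387, K2/[H⁺] = 10^-3.38 = 0.00041687
α₁ = 1/(1 + 0.22387 + 0.00041687) = 1/1.2243 = 0.8168; α₂ = α₁·K2/[H⁺] = 0.0003405
α₁ + 2α₂ = 0.8175
DIC = CA / (α₁ + 2α₂) = 1.81 / 0.8175 = 2.21 mmol/L

DIC = 2.21 mmol/L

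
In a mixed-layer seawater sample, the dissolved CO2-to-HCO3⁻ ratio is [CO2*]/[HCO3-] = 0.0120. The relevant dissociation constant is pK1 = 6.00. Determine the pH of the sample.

pH = 7.92

From K1 = [H⁺][HCO3-]/[CO2*]:  pH = pK1 − log₁₀([CO2*]/[HCO3-])
log₁₀(0.0120) = -1.921
pH = 6.00 − (-1.921) = 7.92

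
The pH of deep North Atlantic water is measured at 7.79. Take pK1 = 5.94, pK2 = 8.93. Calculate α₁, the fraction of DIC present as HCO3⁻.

α₁ = 1 / (1 + [H⁺]/K1 + K2/[H⁺]) = 1 / (1 + 10^-1.85 + 10^-1.14)
   = 1 / (1 + 0.014125 + 0.072444) = 1/1.0866 = 0.9203

α₁ = 0.920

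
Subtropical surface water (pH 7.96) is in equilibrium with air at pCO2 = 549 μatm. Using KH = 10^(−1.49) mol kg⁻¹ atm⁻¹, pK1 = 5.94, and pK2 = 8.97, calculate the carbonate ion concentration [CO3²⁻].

[CO3²⁻] = 0.182 mmol/kg

[CO2*] = KH · pCO2 = 10^(−1.49) × 549×10^-6 = 1.777×10^-5 mol/kg
α₀ = 1/(1 + K1/[H⁺] + K1K2/[H⁺]²) = 1/(1 + 10^+2.02 + 10^+1.01) = 0.008625
DIC = [CO2*]/α₀ = 1.777×10^-5 / 0.008625 = 2.060 mmol/kg
[CO3²⁻] = α₂·DIC; α₂ = 0.08826, so [CO3²⁻] = 0.08826 × 2.060 = 0.182 mmol/kg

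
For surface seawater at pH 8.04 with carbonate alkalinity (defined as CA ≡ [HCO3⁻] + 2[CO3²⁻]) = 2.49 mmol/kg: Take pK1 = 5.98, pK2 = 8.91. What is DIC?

DIC = 2.24 mmol/kg

CA = [HCO3⁻] + 2[CO3²⁻] = (α₁ + 2α₂)·DIC
At pH 8.04: [H⁺]/K1 = 10^-2.06 = 0.0087096, K2/[H⁺] = 10^-0.87 = 0.13490
α₁ = 1/(1 + 0.0087096 + 0.13490) = 1/1.1436 = 0.8744; α₂ = α₁·K2/[H⁺] = 0.1180
α₁ + 2α₂ = 1.1103
DIC = CA / (α₁ + 2α₂) = 2.49 / 1.1103 = 2.24 mmol/kg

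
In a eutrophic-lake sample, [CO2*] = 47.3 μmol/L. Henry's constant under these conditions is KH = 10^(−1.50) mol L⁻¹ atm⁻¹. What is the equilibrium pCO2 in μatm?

KH = 10^(−1.50) = 3.162×10^-2 mol L⁻¹ atm⁻¹
pCO2 = [CO2*]/KH = 47.3×10^-6 / 3.162×10^-2 = 1.50×10^-3 atm = 1500 μatm

pCO2 = 1500 μatm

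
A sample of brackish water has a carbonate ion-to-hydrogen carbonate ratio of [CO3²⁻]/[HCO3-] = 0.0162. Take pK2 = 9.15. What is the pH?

From K2 = [H⁺][CO3²⁻]/[HCO3-]:  pH = pK2 + log₁₀([CO3²⁻]/[HCO3-])
log₁₀(0.0162) = -1.790
pH = 9.15 + (-1.790) = 7.36

pH = 7.36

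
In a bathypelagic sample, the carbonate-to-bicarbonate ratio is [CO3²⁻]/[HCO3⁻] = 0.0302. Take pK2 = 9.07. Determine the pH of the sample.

pH = 7.55

From K2 = [H⁺][CO3²⁻]/[HCO3⁻]:  pH = pK2 + log₁₀([CO3²⁻]/[HCO3⁻])
log₁₀(0.0302) = -1.520
pH = 9.07 + (-1.520) = 7.55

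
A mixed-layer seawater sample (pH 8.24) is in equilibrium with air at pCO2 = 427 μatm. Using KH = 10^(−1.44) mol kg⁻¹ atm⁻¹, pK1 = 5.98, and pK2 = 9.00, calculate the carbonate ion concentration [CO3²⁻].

[CO3²⁻] = 0.490 mmol/kg

[CO2*] = KH · pCO2 = 10^(−1.44) × 427×10^-6 = 1.550×10^-5 mol/kg
α₀ = 1/(1 + K1/[H⁺] + K1K2/[H⁺]²) = 1/(1 + 10^+2.26 + 10^+1.50) = 0.004660
DIC = [CO2*]/α₀ = 1.550×10^-5 / 0.004660 = 3.327 mmol/kg
[CO3²⁻] = α₂·DIC; α₂ = 0.1474, so [CO3²⁻] = 0.1474 × 3.327 = 0.490 mmol/kg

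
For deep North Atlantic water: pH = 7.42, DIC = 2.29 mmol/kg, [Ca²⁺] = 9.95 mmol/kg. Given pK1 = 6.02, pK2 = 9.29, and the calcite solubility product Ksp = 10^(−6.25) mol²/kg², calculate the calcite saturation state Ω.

α₂ = 1 / (1 + [H⁺]/K2 + [H⁺]²/(K1K2)) = 1 / (1 + 10^+1.87 + 10^+0.47)
   = 1 / (1 + 74.131 + 2.9512) = 1/78.082 = 0.01281
[CO3²⁻] = α₂ × DIC = 0.01281 × 2.29 = 0.02933 mmol/kg
Ksp = 10^(−6.25) = 5.623×10^-7
Ω = [Ca²⁺][CO3²⁻]/Ksp = (9.95×10^-3)(2.933×10^-5) / 5.623×10^-7 = 0.519

Ω = 0.519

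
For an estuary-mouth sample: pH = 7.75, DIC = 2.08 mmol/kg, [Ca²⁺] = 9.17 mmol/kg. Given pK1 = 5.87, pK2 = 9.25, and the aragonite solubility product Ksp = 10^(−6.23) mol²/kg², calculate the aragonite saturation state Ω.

α₂ = 1 / (1 + [H⁺]/K2 + [H⁺]²/(K1K2)) = 1 / (1 + 10^+1.50 + 10^-0.38)
   = 1 / (1 + 31.623 + 0.41687) = 1/33.040 = 0.03027
[CO3²⁻] = α₂ × DIC = 0.03027 × 2.08 = 0.06295 mmol/kg
Ksp = 10^(−6.23) = 5.888×10^-7
Ω = [Ca²⁺][CO3²⁻]/Ksp = (9.17×10^-3)(6.295×10^-5) / 5.888×10^-7 = 0.980

Ω = 0.980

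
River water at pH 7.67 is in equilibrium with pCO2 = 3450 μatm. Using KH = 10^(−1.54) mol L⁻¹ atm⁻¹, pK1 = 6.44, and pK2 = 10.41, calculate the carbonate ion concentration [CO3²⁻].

[CO3²⁻] = 3.07 μmol/L

[CO2*] = KH · pCO2 = 10^(−1.54) × 3450×10^-6 = 9.950×10^-5 mol/L
α₀ = 1/(1 + K1/[H⁺] + K1K2/[H⁺]²) = 1/(1 + 10^+1.23 + 10^-1.51) = 0.05551
DIC = [CO2*]/α₀ = 9.950×10^-5 / 0.05551 = 1.792 mmol/L
[CO3²⁻] = α₂·DIC; α₂ = 0.001716, so [CO3²⁻] = 0.001716 × 1.792 = 0.00307 mmol/L = 3.07 μmol/L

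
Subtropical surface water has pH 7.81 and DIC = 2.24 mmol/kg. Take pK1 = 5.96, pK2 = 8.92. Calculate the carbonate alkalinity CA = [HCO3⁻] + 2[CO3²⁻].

CA = [HCO3⁻] + 2[CO3²⁻] = (α₁ + 2α₂)·DIC
At pH 7.81: [H⁺]/K1 = 10^-1.85 = 0.014125, K2/[H⁺] = 10^-1.11 = 0.077625
α₁ = 1/(1 + 0.014125 + 0.077625) = 1/1.0918 = 0.9160; α₂ = α₁·K2/[H⁺] = 0.07110
α₁ + 2α₂ = 1.0582
CA = 1.0582 × 2.24 = 2.37 mmol/kg

CA = 2.37 mmol/kg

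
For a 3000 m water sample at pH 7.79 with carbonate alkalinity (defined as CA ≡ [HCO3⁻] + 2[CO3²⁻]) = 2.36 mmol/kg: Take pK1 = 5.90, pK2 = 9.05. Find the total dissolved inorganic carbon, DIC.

DIC = 2.27 mmol/kg

CA = [HCO3⁻] + 2[CO3²⁻] = (α₁ + 2α₂)·DIC
At pH 7.79: [H⁺]/K1 = 10^-1.89 = 0.012882, K2/[H⁺] = 10^-1.26 = 0.054954
α₁ = 1/(1 + 0.012882 + 0.054954) = 1/1.0678 = 0.9365; α₂ = α₁·K2/[H⁺] = 0.05146
α₁ + 2α₂ = 1.0394
DIC = CA / (α₁ + 2α₂) = 2.36 / 1.0394 = 2.27 mmol/kg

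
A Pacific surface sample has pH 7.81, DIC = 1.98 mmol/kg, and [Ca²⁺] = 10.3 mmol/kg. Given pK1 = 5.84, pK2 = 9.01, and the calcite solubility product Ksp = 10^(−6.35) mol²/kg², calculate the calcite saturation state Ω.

Ω = 2.68

α₂ = 1 / (1 + [H⁺]/K2 + [H⁺]²/(K1K2)) = 1 / (1 + 10^+1.20 + 10^-0.77)
   = 1 / (1 + 15.849 + 0.16982) = 1/17.019 = 0.05876
[CO3²⁻] = α₂ × DIC = 0.05876 × 1.98 = 0.1163 mmol/kg
Ksp = 10^(−6.35) = 4.467×10^-7
Ω = [Ca²⁺][CO3²⁻]/Ksp = (10.3×10^-3)(1.163×10^-4) / 4.467×10^-7 = 2.68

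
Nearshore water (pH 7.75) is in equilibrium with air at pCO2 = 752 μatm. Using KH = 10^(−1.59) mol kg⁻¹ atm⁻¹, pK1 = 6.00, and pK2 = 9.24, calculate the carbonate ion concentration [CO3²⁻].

[CO3²⁻] = 0.0352 mmol/kg

[CO2*] = KH · pCO2 = 10^(−1.59) × 752×10^-6 = 1.933×10^-5 mol/kg
α₀ = 1/(1 + K1/[H⁺] + K1K2/[H⁺]²) = 1/(1 + 10^+1.75 + 10^+0.26) = 0.01693
DIC = [CO2*]/α₀ = 1.933×10^-5 / 0.01693 = 1.141 mmol/kg
[CO3²⁻] = α₂·DIC; α₂ = 0.03081, so [CO3²⁻] = 0.03081 × 1.141 = 0.0352 mmol/kg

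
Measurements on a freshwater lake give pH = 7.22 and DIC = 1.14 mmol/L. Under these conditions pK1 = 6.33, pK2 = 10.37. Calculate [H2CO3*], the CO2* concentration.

[CO2*] = 0.130 mmol/L

α₀ = 1 / (1 + K1/[H⁺] + K1K2/[H⁺]²) = 1 / (1 + 10^+0.89 + 10^-2.26)
   = 1 / (1 + 7.7625 + 0.0054954) = 1/8.7680 = 0.1141
[CO2*] = α₀ × DIC = 0.1141 × 1.14 = 0.130 mmol/L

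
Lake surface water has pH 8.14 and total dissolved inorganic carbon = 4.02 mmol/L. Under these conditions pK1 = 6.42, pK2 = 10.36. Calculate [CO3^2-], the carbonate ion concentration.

α₂ = 1 / (1 + [H⁺]/K2 + [H⁺]²/(K1K2)) = 1 / (1 + 10^+2.22 + 10^+0.50)
   = 1 / (1 + 165.96 + 3.1623) = 1/170.12 = 0.005878
[CO3²⁻] = α₂ × DIC = 0.005878 × 4.02 = 0.0236 mmol/L

[CO3²⁻] = 0.0236 mmol/L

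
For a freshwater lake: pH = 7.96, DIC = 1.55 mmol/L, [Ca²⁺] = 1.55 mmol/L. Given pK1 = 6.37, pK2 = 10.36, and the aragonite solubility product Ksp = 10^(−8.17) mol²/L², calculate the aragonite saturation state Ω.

α₂ = 1 / (1 + [H⁺]/K2 + [H⁺]²/(K1K2)) = 1 / (1 + 10^+2.40 + 10^+0.81)
   = 1 / (1 + 251.19 + 6.4565) = 1/258.65 = 0.003866
[CO3²⁻] = α₂ × DIC = 0.003866 × 1.55 = 0.005993 mmol/L = 5.993 μmol/L
Ksp = 10^(−8.17) = 6.761×10^-9
Ω = [Ca²⁺][CO3²⁻]/Ksp = (1.55×10^-3)(5.993×10^-6) / 6.761×10^-9 = 1.37

Ω = 1.37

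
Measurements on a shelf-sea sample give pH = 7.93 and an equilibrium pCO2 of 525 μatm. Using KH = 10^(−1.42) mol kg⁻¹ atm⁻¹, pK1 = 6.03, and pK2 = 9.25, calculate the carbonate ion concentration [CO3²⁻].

[CO3²⁻] = 0.0759 mmol/kg

[CO2*] = KH · pCO2 = 10^(−1.42) × 525×10^-6 = 1.996×10^-5 mol/kg
α₀ = 1/(1 + K1/[H⁺] + K1K2/[H⁺]²) = 1/(1 + 10^+1.90 + 10^+0.58) = 0.01187
DIC = [CO2*]/α₀ = 1.996×10^-5 / 0.01187 = 1.681 mmol/kg
[CO3²⁻] = α₂·DIC; α₂ = 0.04513, so [CO3²⁻] = 0.04513 × 1.681 = 0.0759 mmol/kg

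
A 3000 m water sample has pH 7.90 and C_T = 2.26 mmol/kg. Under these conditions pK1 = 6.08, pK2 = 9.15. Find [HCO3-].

[HCO3⁻] = 2.11 mmol/kg

α₁ = 1 / (1 + [H⁺]/K1 + K2/[H⁺]) = 1 / (1 + 10^-1.82 + 10^-1.25)
   = 1 / (1 + 0.015136 + 0.056234) = 1/1.0714 = 0.9334
[HCO3⁻] = α₁ × DIC = 0.9334 × 2.26 = 2.11 mmol/kg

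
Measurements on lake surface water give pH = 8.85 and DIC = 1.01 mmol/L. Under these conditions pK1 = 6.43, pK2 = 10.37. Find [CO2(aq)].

α₀ = 1 / (1 + K1/[H⁺] + K1K2/[H⁺]²) = 1 / (1 + 10^+2.42 + 10^+0.90)
   = 1 / (1 + 263.03 + 7.9433) = 1/271.97 = 0.003677
[CO2*] = α₀ × DIC = 0.003677 × 1.01 = 0.00371 mmol/L = 3.71 μmol/L

[CO2*] = 3.71 μmol/L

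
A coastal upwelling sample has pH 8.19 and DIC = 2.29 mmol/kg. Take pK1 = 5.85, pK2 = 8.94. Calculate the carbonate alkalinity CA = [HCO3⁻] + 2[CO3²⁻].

CA = [HCO3⁻] + 2[CO3²⁻] = (α₁ + 2α₂)·DIC
At pH 8.19: [H⁺]/K1 = 10^-2.34 = 0.0045709, K2/[H⁺] = 10^-0.75 = 0.17783
α₁ = 1/(1 + 0.0045709 + 0.17783) = 1/1.1824 = 0.8457; α₂ = α₁·K2/[H⁺] = 0.1504
α₁ + 2α₂ = 1.1465
CA = 1.1465 × 2.29 = 2.63 mmol/kg

CA = 2.63 mmol/kg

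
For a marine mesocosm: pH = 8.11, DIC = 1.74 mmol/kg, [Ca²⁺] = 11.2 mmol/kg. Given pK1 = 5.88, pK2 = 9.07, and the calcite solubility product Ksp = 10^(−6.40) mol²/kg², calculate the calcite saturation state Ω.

Ω = 4.81

α₂ = 1 / (1 + [H⁺]/K2 + [H⁺]²/(K1K2)) = 1 / (1 + 10^+0.96 + 10^-1.27)
   = 1 / (1 + 9.1201 + 0.053703) = 1/10.174 = 0.09829
[CO3²⁻] = α₂ × DIC = 0.09829 × 1.74 = 0.1710 mmol/kg
Ksp = 10^(−6.40) = 3.981×10^-7
Ω = [Ca²⁺][CO3²⁻]/Ksp = (11.2×10^-3)(1.710×10^-4) / 3.981×10^-7 = 4.81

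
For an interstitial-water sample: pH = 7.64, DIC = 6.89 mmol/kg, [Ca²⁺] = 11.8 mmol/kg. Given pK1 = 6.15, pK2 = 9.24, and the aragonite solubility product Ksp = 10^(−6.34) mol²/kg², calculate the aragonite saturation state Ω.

α₂ = 1 / (1 + [H⁺]/K2 + [H⁺]²/(K1K2)) = 1 / (1 + 10^+1.60 + 10^+0.11)
   = 1 / (1 + 39.811 + 1.2882) = 1/42.099 = 0.02375
[CO3²⁻] = α₂ × DIC = 0.02375 × 6.89 = 0.1637 mmol/kg
Ksp = 10^(−6.34) = 4.571×10^-7
Ω = [Ca²⁺][CO3²⁻]/Ksp = (11.8×10^-3)(1.637×10^-4) / 4.571×10^-7 = 4.23

Ω = 4.23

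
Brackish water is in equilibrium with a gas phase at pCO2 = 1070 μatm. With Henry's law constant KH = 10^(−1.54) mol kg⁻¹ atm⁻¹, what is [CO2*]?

[CO2*] = 30.9 μmol/kg

KH = 10^(−1.54) = 2.884×10^-2 mol kg⁻¹ atm⁻¹
[CO2*] = KH · pCO2 = 2.884×10^-2 × 1070×10^-6 atm = 3.09×10^-5 mol/kg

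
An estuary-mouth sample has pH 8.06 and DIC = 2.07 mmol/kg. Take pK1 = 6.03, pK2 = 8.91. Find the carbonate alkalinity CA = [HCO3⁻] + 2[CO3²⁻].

CA = [HCO3⁻] + 2[CO3²⁻] = (α₁ + 2α₂)·DIC
At pH 8.06: [H⁺]/K1 = 10^-2.03 = 0.0093325, K2/[H⁺] = 10^-0.85 = 0.14125
α₁ = 1/(1 + 0.0093325 + 0.14125) = 1/1.1506 = 0.8691; α₂ = α₁·K2/[H⁺] = 0.1228
α₁ + 2α₂ = 1.1147
CA = 1.1147 × 2.07 = 2.31 mmol/kg

CA = 2.31 mmol/kg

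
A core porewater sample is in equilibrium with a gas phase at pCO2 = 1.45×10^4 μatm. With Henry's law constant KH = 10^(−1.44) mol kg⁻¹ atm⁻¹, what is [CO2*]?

KH = 10^(−1.44) = 3.631×10^-2 mol kg⁻¹ atm⁻¹
[CO2*] = KH · pCO2 = 3.631×10^-2 × 1.45×10^4×10^-6 atm = 5.26×10^-4 mol/kg

[CO2*] = 526 μmol/kg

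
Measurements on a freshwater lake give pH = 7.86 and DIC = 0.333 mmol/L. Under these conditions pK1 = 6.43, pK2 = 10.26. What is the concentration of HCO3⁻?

[HCO3⁻] = 0.320 mmol/L

α₁ = 1 / (1 + [H⁺]/K1 + K2/[H⁺]) = 1 / (1 + 10^-1.43 + 10^-2.40)
   = 1 / (1 + 0.037154 + 0.0039811) = 1/1.0411 = 0.9605
[HCO3⁻] = α₁ × DIC = 0.9605 × 0.333 = 0.320 mmol/L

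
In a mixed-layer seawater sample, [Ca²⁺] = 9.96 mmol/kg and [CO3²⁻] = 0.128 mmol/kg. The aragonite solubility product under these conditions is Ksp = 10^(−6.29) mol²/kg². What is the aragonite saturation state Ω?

Ksp = 10^(−6.29) = 5.129×10^-7
Ω = [Ca²⁺][CO3²⁻]/Ksp = (9.96×10^-3)(0.128×10^-3) / 5.129×10^-7 = 2.49

Ω = 2.49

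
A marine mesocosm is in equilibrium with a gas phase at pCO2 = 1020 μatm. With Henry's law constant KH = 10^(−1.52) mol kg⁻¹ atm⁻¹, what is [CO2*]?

[CO2*] = 30.8 μmol/kg

KH = 10^(−1.52) = 3.020×10^-2 mol kg⁻¹ atm⁻¹
[CO2*] = KH · pCO2 = 3.020×10^-2 × 1020×10^-6 atm = 3.08×10^-5 mol/kg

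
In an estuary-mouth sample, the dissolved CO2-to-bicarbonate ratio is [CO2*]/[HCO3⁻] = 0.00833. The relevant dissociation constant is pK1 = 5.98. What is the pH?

pH = 8.06

From K1 = [H⁺][HCO3⁻]/[CO2*]:  pH = pK1 − log₁₀([CO2*]/[HCO3⁻])
log₁₀(0.00833) = -2.079
pH = 5.98 − (-2.079) = 8.06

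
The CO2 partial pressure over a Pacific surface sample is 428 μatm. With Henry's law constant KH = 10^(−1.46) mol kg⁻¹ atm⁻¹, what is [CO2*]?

[CO2*] = 14.8 μmol/kg

KH = 10^(−1.46) = 3.467×10^-2 mol kg⁻¹ atm⁻¹
[CO2*] = KH · pCO2 = 3.467×10^-2 × 428×10^-6 atm = 1.48×10^-5 mol/kg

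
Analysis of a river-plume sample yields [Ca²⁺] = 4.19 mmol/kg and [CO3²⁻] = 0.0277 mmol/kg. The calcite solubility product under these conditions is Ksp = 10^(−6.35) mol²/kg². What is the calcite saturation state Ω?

Ω = 0.260

Ksp = 10^(−6.35) = 4.467×10^-7
Ω = [Ca²⁺][CO3²⁻]/Ksp = (4.19×10^-3)(0.0277×10^-3) / 4.467×10^-7 = 0.260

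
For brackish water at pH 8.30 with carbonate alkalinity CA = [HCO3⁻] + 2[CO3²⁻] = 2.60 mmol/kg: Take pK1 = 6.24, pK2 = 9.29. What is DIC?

CA = [HCO3⁻] + 2[CO3²⁻] = (α₁ + 2α₂)·DIC
At pH 8.30: [H⁺]/K1 = 10^-2.06 = 0.0087096, K2/[H⁺] = 10^-0.99 = 0.10233
α₁ = 1/(1 + 0.0087096 + 0.10233) = 1/1.1110 = 0.9001; α₂ = α₁·K2/[H⁺] = 0.09210
α₁ + 2α₂ = 1.0843
DIC = CA / (α₁ + 2α₂) = 2.60 / 1.0843 = 2.40 mmol/kg

DIC = 2.40 mmol/kg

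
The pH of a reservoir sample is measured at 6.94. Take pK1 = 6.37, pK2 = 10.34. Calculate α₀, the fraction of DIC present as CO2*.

α₀ = 1 / (1 + K1/[H⁺] + K1K2/[H⁺]²) = 1 / (1 + 10^+0.57 + 10^-2.83)
   = 1 / (1 + 3.7154 + 0.0014791) = 1/4.7168 = 0.2120

α₀ = 0.212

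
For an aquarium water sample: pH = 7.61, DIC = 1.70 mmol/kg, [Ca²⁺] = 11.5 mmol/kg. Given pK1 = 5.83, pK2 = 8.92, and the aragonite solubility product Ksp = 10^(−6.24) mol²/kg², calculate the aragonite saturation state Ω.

α₂ = 1 / (1 + [H⁺]/K2 + [H⁺]²/(K1K2)) = 1 / (1 + 10^+1.31 + 10^-0.47)
   = 1 / (1 + 20.417 + 0.33884) = 1/21.756 = 0.04596
[CO3²⁻] = α₂ × DIC = 0.04596 × 1.70 = 0.07814 mmol/kg
Ksp = 10^(−6.24) = 5.754×10^-7
Ω = [Ca²⁺][CO3²⁻]/Ksp = (11.5×10^-3)(7.814×10^-5) / 5.754×10^-7 = 1.56

Ω = 1.56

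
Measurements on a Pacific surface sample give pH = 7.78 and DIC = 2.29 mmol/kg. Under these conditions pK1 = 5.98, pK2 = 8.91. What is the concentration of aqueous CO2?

[CO2*] = 0.0333 mmol/kg

α₀ = 1 / (1 + K1/[H⁺] + K1K2/[H⁺]²) = 1 / (1 + 10^+1.80 + 10^+0.67)
   = 1 / (1 + 63.096 + 4.6774) = 1/68.773 = 0.01454
[CO2*] = α₀ × DIC = 0.01454 × 2.29 = 0.0333 mmol/kg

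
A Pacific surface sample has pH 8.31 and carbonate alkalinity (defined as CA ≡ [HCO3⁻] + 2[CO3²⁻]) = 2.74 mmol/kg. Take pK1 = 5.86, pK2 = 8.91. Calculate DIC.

DIC = 2.29 mmol/kg

CA = [HCO3⁻] + 2[CO3²⁻] = (α₁ + 2α₂)·DIC
At pH 8.31: [H⁺]/K1 = 10^-2.45 = 0.0035481, K2/[H⁺] = 10^-0.60 = 0.25119
α₁ = 1/(1 + 0.0035481 + 0.25119) = 1/1.2547 = 0.7970; α₂ = α₁·K2/[H⁺] = 0.2002
α₁ + 2α₂ = 1.1974
DIC = CA / (α₁ + 2α₂) = 2.74 / 1.1974 = 2.29 mmol/kg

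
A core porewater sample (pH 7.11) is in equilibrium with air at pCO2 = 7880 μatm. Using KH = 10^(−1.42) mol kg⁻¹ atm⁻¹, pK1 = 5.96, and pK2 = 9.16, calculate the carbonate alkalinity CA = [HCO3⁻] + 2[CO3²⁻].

[CO2*] = KH · pCO2 = 10^(−1.42) × 7880×10^-6 = 2.996×10^-4 mol/kg
α₀ = 1/(1 + K1/[H⁺] + K1K2/[H⁺]²) = 1/(1 + 10^+1.15 + 10^-0.90) = 0.06557
DIC = [CO2*]/α₀ = 2.996×10^-4 / 0.06557 = 4.569 mmol/kg
CA = (α₁ + 2α₂)·DIC = (0.9262 + 2×0.008255) × 4.569 = 4.31 mmol/kg

CA = 4.31 mmol/kg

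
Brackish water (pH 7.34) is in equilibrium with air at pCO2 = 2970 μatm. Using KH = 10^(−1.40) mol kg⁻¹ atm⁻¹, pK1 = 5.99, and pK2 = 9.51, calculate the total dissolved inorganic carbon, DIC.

[CO2*] = KH · pCO2 = 10^(−1.40) × 2970×10^-6 = 1.182×10^-4 mol/kg
α₀ = 1/(1 + K1/[H⁺] + K1K2/[H⁺]²) = 1/(1 + 10^+1.35 + 10^-0.82) = 0.04248
DIC = [CO2*]/α₀ = 1.182×10^-4 / 0.04248 = 2.78 mmol/kg

DIC = 2.78 mmol/kg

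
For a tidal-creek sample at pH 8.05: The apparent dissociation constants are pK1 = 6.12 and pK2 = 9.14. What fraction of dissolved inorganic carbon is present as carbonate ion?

α₂ = 0.0744

α₂ = 1 / (1 + [H⁺]/K2 + [H⁺]²/(K1K2)) = 1 / (1 + 10^+1.09 + 10^-0.84)
   = 1 / (1 + 12.303 + 0.14454) = 1/13.447 = 0.07436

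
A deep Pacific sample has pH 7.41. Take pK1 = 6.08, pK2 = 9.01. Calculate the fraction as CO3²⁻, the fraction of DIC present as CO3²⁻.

α₂ = 0.0234

α₂ = 1 / (1 + [H⁺]/K2 + [H⁺]²/(K1K2)) = 1 / (1 + 10^+1.60 + 10^+0.27)
   = 1 / (1 + 39.811 + 1.8621) = 1/42.673 = 0.02343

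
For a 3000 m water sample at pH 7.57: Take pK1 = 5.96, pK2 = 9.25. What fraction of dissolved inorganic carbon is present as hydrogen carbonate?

α₁ = 0.957

α₁ = 1 / (1 + [H⁺]/K1 + K2/[H⁺]) = 1 / (1 + 10^-1.61 + 10^-1.68)
   = 1 / (1 + 0.024547 + 0.020893) = 1/1.0454 = 0.9565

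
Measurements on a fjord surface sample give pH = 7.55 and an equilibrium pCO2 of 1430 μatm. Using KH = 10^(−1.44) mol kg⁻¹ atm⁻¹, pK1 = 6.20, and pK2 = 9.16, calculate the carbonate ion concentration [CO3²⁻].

[CO3²⁻] = 0.0285 mmol/kg

[CO2*] = KH · pCO2 = 10^(−1.44) × 1430×10^-6 = 5.192×10^-5 mol/kg
α₀ = 1/(1 + K1/[H⁺] + K1K2/[H⁺]²) = 1/(1 + 10^+1.35 + 10^-0.26) = 0.04178
DIC = [CO2*]/α₀ = 5.192×10^-5 / 0.04178 = 1.243 mmol/kg
[CO3²⁻] = α₂·DIC; α₂ = 0.02296, so [CO3²⁻] = 0.02296 × 1.243 = 0.0285 mmol/kg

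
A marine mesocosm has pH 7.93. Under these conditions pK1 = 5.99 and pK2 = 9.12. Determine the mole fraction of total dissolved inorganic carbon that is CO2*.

α₀ = 0.0107

α₀ = 1 / (1 + K1/[H⁺] + K1K2/[H⁺]²) = 1 / (1 + 10^+1.94 + 10^+0.75)
   = 1 / (1 + 87.096 + 5.6234) = 1/93.720 = 0.01067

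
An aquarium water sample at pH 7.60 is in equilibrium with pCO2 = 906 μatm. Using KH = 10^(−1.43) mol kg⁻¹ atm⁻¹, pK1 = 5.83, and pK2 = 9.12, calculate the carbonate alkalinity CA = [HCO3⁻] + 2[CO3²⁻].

CA = 2.10 mmol/kg

[CO2*] = KH · pCO2 = 10^(−1.43) × 906×10^-6 = 3.366×10^-5 mol/kg
α₀ = 1/(1 + K1/[H⁺] + K1K2/[H⁺]²) = 1/(1 + 10^+1.77 + 10^+0.25) = 0.01622
DIC = [CO2*]/α₀ = 3.366×10^-5 / 0.01622 = 2.076 mmol/kg
CA = (α₁ + 2α₂)·DIC = (0.9549 + 2×0.02884) × 2.076 = 2.10 mmol/kg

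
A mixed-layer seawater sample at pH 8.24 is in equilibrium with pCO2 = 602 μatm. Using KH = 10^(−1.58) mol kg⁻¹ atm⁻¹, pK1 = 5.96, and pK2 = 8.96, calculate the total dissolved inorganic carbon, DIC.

DIC = 3.61 mmol/kg

[CO2*] = KH · pCO2 = 10^(−1.58) × 602×10^-6 = 1.583×10^-5 mol/kg
α₀ = 1/(1 + K1/[H⁺] + K1K2/[H⁺]²) = 1/(1 + 10^+2.28 + 10^+1.56) = 0.004389
DIC = [CO2*]/α₀ = 1.583×10^-5 / 0.004389 = 3.61 mmol/kg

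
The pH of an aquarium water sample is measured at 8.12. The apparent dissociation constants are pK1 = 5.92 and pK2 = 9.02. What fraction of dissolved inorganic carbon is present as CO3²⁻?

α₂ = 1 / (1 + [H⁺]/K2 + [H⁺]²/(K1K2)) = 1 / (1 + 10^+0.90 + 10^-1.30)
   = 1 / (1 + 7.9433 + 0.050119) = 1/8.9934 = 0.1112

α₂ = 0.111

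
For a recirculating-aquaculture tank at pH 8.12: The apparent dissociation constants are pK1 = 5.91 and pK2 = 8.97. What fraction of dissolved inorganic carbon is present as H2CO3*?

α₀ = 0.00537

α₀ = 1 / (1 + K1/[H⁺] + K1K2/[H⁺]²) = 1 / (1 + 10^+2.21 + 10^+1.36)
   = 1 / (1 + 162.18 + 22.909) = 1/186.09 = 0.005374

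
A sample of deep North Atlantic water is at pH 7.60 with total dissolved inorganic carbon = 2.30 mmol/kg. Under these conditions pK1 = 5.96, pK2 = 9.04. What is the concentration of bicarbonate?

[HCO3⁻] = 2.17 mmol/kg

α₁ = 1 / (1 + [H⁺]/K1 + K2/[H⁺]) = 1 / (1 + 10^-1.64 + 10^-1.44)
   = 1 / (1 + 0.022909 + 0.036308) = 1/1.0592 = 0.9441
[HCO3⁻] = α₁ × DIC = 0.9441 × 2.30 = 2.17 mmol/kg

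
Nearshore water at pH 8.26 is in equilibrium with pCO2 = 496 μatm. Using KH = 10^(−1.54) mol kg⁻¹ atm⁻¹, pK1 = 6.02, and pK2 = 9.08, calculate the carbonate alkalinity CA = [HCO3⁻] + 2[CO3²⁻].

[CO2*] = KH · pCO2 = 10^(−1.54) × 496×10^-6 = 1.430×10^-5 mol/kg
α₀ = 1/(1 + K1/[H⁺] + K1K2/[H⁺]²) = 1/(1 + 10^+2.24 + 10^+1.42) = 0.004973
DIC = [CO2*]/α₀ = 1.430×10^-5 / 0.004973 = 2.876 mmol/kg
CA = (α₁ + 2α₂)·DIC = (0.8642 + 2×0.1308) × 2.876 = 3.24 mmol/kg

CA = 3.24 mmol/kg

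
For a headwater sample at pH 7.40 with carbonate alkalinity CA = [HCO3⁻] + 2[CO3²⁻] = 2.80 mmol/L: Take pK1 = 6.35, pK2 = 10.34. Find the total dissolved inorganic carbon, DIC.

DIC = 3.05 mmol/L

CA = [HCO3⁻] + 2[CO3²⁻] = (α₁ + 2α₂)·DIC
At pH 7.40: [H⁺]/K1 = 10^-1.05 = 0.089125, K2/[H⁺] = 10^-2.94 = 0.0011482
α₁ = 1/(1 + 0.089125 + 0.0011482) = 1/1.0903 = 0.9172; α₂ = α₁·K2/[H⁺] = 0.001053
α₁ + 2α₂ = 0.9193
DIC = CA / (α₁ + 2α₂) = 2.80 / 0.9193 = 3.05 mmol/L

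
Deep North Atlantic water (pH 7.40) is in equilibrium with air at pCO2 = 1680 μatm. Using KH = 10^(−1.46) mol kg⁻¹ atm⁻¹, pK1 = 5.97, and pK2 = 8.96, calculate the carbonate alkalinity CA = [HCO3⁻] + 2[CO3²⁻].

[CO2*] = KH · pCO2 = 10^(−1.46) × 1680×10^-6 = 5.825×10^-5 mol/kg
α₀ = 1/(1 + K1/[H⁺] + K1K2/[H⁺]²) = 1/(1 + 10^+1.43 + 10^-0.13) = 0.03490
DIC = [CO2*]/α₀ = 5.825×10^-5 / 0.03490 = 1.669 mmol/kg
CA = (α₁ + 2α₂)·DIC = (0.9392 + 2×0.02587) × 1.669 = 1.65 mmol/kg

CA = 1.65 mmol/kg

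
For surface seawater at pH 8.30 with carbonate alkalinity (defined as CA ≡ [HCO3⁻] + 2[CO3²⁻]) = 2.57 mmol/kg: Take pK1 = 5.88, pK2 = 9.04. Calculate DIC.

CA = [HCO3⁻] + 2[CO3²⁻] = (α₁ + 2α₂)·DIC
At pH 8.30: [H⁺]/K1 = 10^-2.42 = 0.0038019, K2/[H⁺] = 10^-0.74 = 0.18197
α₁ = 1/(1 + 0.0038019 + 0.18197) = 1/1.1858 = 0.8433; α₂ = α₁·K2/[H⁺] = 0.1535
α₁ + 2α₂ = 1.1503
DIC = CA / (α₁ + 2α₂) = 2.57 / 1.1503 = 2.23 mmol/kg

DIC = 2.23 mmol/kg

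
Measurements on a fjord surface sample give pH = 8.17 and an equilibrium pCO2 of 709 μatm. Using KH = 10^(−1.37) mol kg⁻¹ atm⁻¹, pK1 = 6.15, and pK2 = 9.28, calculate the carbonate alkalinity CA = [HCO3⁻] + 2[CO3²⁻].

[CO2*] = KH · pCO2 = 10^(−1.37) × 709×10^-6 = 3.024×10^-5 mol/kg
α₀ = 1/(1 + K1/[H⁺] + K1K2/[H⁺]²) = 1/(1 + 10^+2.02 + 10^+0.91) = 0.008784
DIC = [CO2*]/α₀ = 3.024×10^-5 / 0.008784 = 3.443 mmol/kg
CA = (α₁ + 2α₂)·DIC = (0.9198 + 2×0.07140) × 3.443 = 3.66 mmol/kg

CA = 3.66 mmol/kg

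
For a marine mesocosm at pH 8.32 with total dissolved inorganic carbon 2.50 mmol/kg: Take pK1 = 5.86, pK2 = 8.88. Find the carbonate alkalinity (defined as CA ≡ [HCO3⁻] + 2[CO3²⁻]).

CA = 3.03 mmol/kg

CA = [HCO3⁻] + 2[CO3²⁻] = (α₁ + 2α₂)·DIC
At pH 8.32: [H⁺]/K1 = 10^-2.46 = 0.0034674, K2/[H⁺] = 10^-0.56 = 0.27542
α₁ = 1/(1 + 0.0034674 + 0.27542) = 1/1.2789 = 0.7819; α₂ = α₁·K2/[H⁺] = 0.2154
α₁ + 2α₂ = 1.2126
CA = 1.2126 × 2.50 = 3.03 mmol/kg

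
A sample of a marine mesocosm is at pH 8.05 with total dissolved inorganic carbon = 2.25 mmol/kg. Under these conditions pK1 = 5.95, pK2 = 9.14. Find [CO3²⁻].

[CO3²⁻] = 0.168 mmol/kg

α₂ = 1 / (1 + [H⁺]/K2 + [H⁺]²/(K1K2)) = 1 / (1 + 10^+1.09 + 10^-1.01)
   = 1 / (1 + 12.303 + 0.097724) = 1/13.400 = 0.07462
[CO3²⁻] = α₂ × DIC = 0.07462 × 2.25 = 0.168 mmol/kg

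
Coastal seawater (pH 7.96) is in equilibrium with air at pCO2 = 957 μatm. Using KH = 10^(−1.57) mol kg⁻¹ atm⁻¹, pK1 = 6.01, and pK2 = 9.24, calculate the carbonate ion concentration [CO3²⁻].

[CO3²⁻] = 0.120 mmol/kg

[CO2*] = KH · pCO2 = 10^(−1.57) × 957×10^-6 = 2.576×10^-5 mol/kg
α₀ = 1/(1 + K1/[H⁺] + K1K2/[H⁺]²) = 1/(1 + 10^+1.95 + 10^+0.67) = 0.01055
DIC = [CO2*]/α₀ = 2.576×10^-5 / 0.01055 = 2.442 mmol/kg
[CO3²⁻] = α₂·DIC; α₂ = 0.04934, so [CO3²⁻] = 0.04934 × 2.442 = 0.120 mmol/kg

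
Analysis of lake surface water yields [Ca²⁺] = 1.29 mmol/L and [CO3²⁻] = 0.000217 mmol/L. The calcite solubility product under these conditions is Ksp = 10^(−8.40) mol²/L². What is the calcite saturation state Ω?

Ω = 0.0703

Ksp = 10^(−8.40) = 3.981×10^-9
Ω = [Ca²⁺][CO3²⁻]/Ksp = (1.29×10^-3)(0.000217×10^-3) / 3.981×10^-9 = 0.0703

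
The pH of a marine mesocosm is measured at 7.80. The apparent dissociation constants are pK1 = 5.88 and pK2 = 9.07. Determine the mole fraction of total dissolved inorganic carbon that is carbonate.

α₂ = 0.0504

α₂ = 1 / (1 + [H⁺]/K2 + [H⁺]²/(K1K2)) = 1 / (1 + 10^+1.27 + 10^-0.65)
   = 1 / (1 + 18.621 + 0.22387) = 1/19.845 = 0.05039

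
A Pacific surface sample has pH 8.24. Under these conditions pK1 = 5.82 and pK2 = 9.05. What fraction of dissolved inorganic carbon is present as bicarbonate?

α₁ = 1 / (1 + [H⁺]/K1 + K2/[H⁺]) = 1 / (1 + 10^-2.42 + 10^-0.81)
   = 1 / (1 + 0.0038019 + 0.15488) = 1/1.1587 = 0.8630

α₁ = 0.863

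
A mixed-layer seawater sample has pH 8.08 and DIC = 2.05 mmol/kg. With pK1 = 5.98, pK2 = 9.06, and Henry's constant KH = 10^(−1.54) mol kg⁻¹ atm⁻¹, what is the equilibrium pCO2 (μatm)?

α₀ = 1 / (1 + K1/[H⁺] + K1K2/[H⁺]²) = 1 / (1 + 10^+2.10 + 10^+1.12)
   = 1 / (1 + 125.89 + 13.183) = 1/140.08 = 0.007139
[CO2*] = α₀ × DIC = 0.007139 × 2.05 = 0.01464 mmol/kg = 14.64 μmol/kg
pCO2 = [CO2*]/KH = 1.464×10^-5 / 2.884×10^-2 = 507 μatm

pCO2 = 507 μatm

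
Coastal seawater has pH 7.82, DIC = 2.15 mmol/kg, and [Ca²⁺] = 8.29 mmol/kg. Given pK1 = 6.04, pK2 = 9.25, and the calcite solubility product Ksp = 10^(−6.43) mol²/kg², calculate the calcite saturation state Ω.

α₂ = 1 / (1 + [H⁺]/K2 + [H⁺]²/(K1K2)) = 1 / (1 + 10^+1.43 + 10^-0.35)
   = 1 / (1 + 26.915 + 0.44668) = 1/28.362 = 0.03526
[CO3²⁻] = α₂ × DIC = 0.03526 × 2.15 = 0.07581 mmol/kg
Ksp = 10^(−6.43) = 3.715×10^-7
Ω = [Ca²⁺][CO3²⁻]/Ksp = (8.29×10^-3)(7.581×10^-5) / 3.715×10^-7 = 1.69

Ω = 1.69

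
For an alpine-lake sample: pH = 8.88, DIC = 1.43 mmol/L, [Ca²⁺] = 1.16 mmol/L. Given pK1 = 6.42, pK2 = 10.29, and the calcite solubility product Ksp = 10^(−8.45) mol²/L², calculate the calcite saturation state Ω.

Ω = 17.4

α₂ = 1 / (1 + [H⁺]/K2 + [H⁺]²/(K1K2)) = 1 / (1 + 10^+1.41 + 10^-1.05)
   = 1 / (1 + 25.704 + 0.089125) = 1/26.793 = 0.03732
[CO3²⁻] = α₂ × DIC = 0.03732 × 1.43 = 0.05337 mmol/L
Ksp = 10^(−8.45) = 3.548×10^-9
Ω = [Ca²⁺][CO3²⁻]/Ksp = (1.16×10^-3)(5.337×10^-5) / 3.548×10^-9 = 17.4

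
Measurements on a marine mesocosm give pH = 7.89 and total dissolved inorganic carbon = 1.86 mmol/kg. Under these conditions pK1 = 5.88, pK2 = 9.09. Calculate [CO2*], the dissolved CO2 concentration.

[CO2*] = 16.9 μmol/kg

α₀ = 1 / (1 + K1/[H⁺] + K1K2/[H⁺]²) = 1 / (1 + 10^+2.01 + 10^+0.81)
   = 1 / (1 + 102.33 + 6.4565) = 1/109.79 = 0.009109
[CO2*] = α₀ × DIC = 0.009109 × 1.86 = 0.0169 mmol/kg = 16.9 μmol/kg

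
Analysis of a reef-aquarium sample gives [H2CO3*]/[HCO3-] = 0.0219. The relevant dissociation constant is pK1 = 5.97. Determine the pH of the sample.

From K1 = [H⁺][HCO3-]/[H2CO3*]:  pH = pK1 − log₁₀([H2CO3*]/[HCO3-])
log₁₀(0.0219) = -1.660
pH = 5.97 − (-1.660) = 7.63

pH = 7.63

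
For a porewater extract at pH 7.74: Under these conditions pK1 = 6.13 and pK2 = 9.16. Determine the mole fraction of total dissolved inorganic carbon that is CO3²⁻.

α₂ = 1 / (1 + [H⁺]/K2 + [H⁺]²/(K1K2)) = 1 / (1 + 10^+1.42 + 10^-0.19)
   = 1 / (1 + 26.303 + 0.64565) = 1/27.948 = 0.03578

α₂ = 0.0358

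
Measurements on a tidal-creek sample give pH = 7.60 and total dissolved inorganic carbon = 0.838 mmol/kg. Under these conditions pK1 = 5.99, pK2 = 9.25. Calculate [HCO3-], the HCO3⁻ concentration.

α₁ = 1 / (1 + [H⁺]/K1 + K2/[H⁺]) = 1 / (1 + 10^-1.61 + 10^-1.65)
   = 1 / (1 + 0.024547 + 0.022387) = 1/1.0469 = 0.9552
[HCO3⁻] = α₁ × DIC = 0.9552 × 0.838 = 0.800 mmol/kg

[HCO3⁻] = 0.800 mmol/kg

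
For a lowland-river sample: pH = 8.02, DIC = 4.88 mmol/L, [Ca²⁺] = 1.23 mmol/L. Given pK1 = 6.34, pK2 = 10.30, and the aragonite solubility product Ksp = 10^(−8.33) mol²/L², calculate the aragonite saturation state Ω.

Ω = 6.56

α₂ = 1 / (1 + [H⁺]/K2 + [H⁺]²/(K1K2)) = 1 / (1 + 10^+2.28 + 10^+0.60)
   = 1 / (1 + 190.55 + 3.9811) = 1/195.53 = 0.005114
[CO3²⁻] = α₂ × DIC = 0.005114 × 4.88 = 0.02496 mmol/L
Ksp = 10^(−8.33) = 4.677×10^-9
Ω = [Ca²⁺][CO3²⁻]/Ksp = (1.23×10^-3)(2.496×10^-5) / 4.677×10^-9 = 6.56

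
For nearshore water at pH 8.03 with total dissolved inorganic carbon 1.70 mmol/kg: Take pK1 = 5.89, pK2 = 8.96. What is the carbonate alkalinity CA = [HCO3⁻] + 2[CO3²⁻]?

CA = [HCO3⁻] + 2[CO3²⁻] = (α₁ + 2α₂)·DIC
At pH 8.03: [H⁺]/K1 = 10^-2.14 = 0.0072444, K2/[H⁺] = 10^-0.93 = 0.11749
α₁ = 1/(1 + 0.0072444 + 0.11749) = 1/1.1247 = 0.8891; α₂ = α₁·K2/[H⁺] = 0.1045
α₁ + 2α₂ = 1.0980
CA = 1.0980 × 1.70 = 1.87 mmol/kg

CA = 1.87 mmol/kg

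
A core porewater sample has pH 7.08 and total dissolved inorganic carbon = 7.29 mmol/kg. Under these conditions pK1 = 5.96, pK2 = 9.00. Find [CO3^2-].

α₂ = 1 / (1 + [H⁺]/K2 + [H⁺]²/(K1K2)) = 1 / (1 + 10^+1.92 + 10^+0.80)
   = 1 / (1 + 83.176 + 6.3096) = 1/90.486 = 0.01105
[CO3²⁻] = α₂ × DIC = 0.01105 × 7.29 = 0.0806 mmol/kg

[CO3²⁻] = 0.0806 mmol/kg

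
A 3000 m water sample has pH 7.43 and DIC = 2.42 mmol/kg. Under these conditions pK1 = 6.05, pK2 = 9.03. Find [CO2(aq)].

α₀ = 1 / (1 + K1/[H⁺] + K1K2/[H⁺]²) = 1 / (1 + 10^+1.38 + 10^-0.22)
   = 1 / (1 + 23.988 + 0.60256) = 1/25.591 = 0.03908
[CO2*] = α₀ × DIC = 0.03908 × 2.42 = 0.0946 mmol/kg

[CO2*] = 0.0946 mmol/kg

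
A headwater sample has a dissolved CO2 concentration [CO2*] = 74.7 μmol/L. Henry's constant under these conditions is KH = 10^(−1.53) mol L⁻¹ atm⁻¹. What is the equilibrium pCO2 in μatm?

pCO2 = 2530 μatm

KH = 10^(−1.53) = 2.951×10^-2 mol L⁻¹ atm⁻¹
pCO2 = [CO2*]/KH = 74.7×10^-6 / 2.951×10^-2 = 2.53×10^-3 atm = 2530 μatm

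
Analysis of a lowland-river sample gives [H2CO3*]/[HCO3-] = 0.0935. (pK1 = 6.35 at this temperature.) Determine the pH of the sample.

pH = 7.38

From K1 = [H⁺][HCO3-]/[H2CO3*]:  pH = pK1 − log₁₀([H2CO3*]/[HCO3-])
log₁₀(0.0935) = -1.029
pH = 6.35 − (-1.029) = 7.38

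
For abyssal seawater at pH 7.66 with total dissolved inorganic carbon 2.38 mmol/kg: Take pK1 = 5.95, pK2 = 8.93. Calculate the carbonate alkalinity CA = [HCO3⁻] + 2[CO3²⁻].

CA = 2.46 mmol/kg

CA = [HCO3⁻] + 2[CO3²⁻] = (α₁ + 2α₂)·DIC
At pH 7.66: [H⁺]/K1 = 10^-1.71 = 0.019498, K2/[H⁺] = 10^-1.27 = 0.053703
α₁ = 1/(1 + 0.019498 + 0.053703) = 1/1.0732 = 0.9318; α₂ = α₁·K2/[H⁺] = 0.05004
α₁ + 2α₂ = 1.0319
CA = 1.0319 × 2.38 = 2.46 mmol/kg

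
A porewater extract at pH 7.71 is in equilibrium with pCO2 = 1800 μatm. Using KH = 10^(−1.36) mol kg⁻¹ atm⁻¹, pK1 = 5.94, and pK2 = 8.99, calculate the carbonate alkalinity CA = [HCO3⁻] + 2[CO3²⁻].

CA = 5.11 mmol/kg

[CO2*] = KH · pCO2 = 10^(−1.36) × 1800×10^-6 = 7.857×10^-5 mol/kg
α₀ = 1/(1 + K1/[H⁺] + K1K2/[H⁺]²) = 1/(1 + 10^+1.77 + 10^+0.49) = 0.01588
DIC = [CO2*]/α₀ = 7.857×10^-5 / 0.01588 = 4.948 mmol/kg
CA = (α₁ + 2α₂)·DIC = (0.9350 + 2×0.04907) × 4.948 = 5.11 mmol/kg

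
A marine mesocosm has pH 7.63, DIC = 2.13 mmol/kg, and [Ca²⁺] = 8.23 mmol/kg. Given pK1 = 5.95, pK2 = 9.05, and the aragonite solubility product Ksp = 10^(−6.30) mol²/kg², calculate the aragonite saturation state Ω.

Ω = 1.26

α₂ = 1 / (1 + [H⁺]/K2 + [H⁺]²/(K1K2)) = 1 / (1 + 10^+1.42 + 10^-0.26)
   = 1 / (1 + 26.303 + 0.54954) = 1/27.852 = 0.03590
[CO3²⁻] = α₂ × DIC = 0.03590 × 2.13 = 0.07648 mmol/kg
Ksp = 10^(−6.30) = 5.012×10^-7
Ω = [Ca²⁺][CO3²⁻]/Ksp = (8.23×10^-3)(7.648×10^-5) / 5.012×10^-7 = 1.26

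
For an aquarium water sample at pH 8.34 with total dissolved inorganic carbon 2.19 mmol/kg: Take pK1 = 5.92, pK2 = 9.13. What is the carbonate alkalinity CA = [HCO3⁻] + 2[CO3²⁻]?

CA = 2.49 mmol/kg

CA = [HCO3⁻] + 2[CO3²⁻] = (α₁ + 2α₂)·DIC
At pH 8.34: [H⁺]/K1 = 10^-2.42 = 0.0038019, K2/[H⁺] = 10^-0.79 = 0.16218
α₁ = 1/(1 + 0.0038019 + 0.16218) = 1/1.1660 = 0.8576; α₂ = α₁·K2/[H⁺] = 0.1391
α₁ + 2α₂ = 1.1358
CA = 1.1358 × 2.19 = 2.49 mmol/kg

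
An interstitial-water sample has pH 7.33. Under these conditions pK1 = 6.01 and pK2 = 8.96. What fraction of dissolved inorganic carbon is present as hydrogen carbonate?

α₁ = 1 / (1 + [H⁺]/K1 + K2/[H⁺]) = 1 / (1 + 10^-1.32 + 10^-1.63)
   = 1 / (1 + 0.047863 + 0.023442) = 1/1.0713 = 0.9334

α₁ = 0.933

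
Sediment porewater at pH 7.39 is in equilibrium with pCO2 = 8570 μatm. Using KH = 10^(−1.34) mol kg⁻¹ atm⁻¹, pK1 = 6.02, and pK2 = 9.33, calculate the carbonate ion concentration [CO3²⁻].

[CO2*] = KH · pCO2 = 10^(−1.34) × 8570×10^-6 = 3.917×10^-4 mol/kg
α₀ = 1/(1 + K1/[H⁺] + K1K2/[H⁺]²) = 1/(1 + 10^+1.37 + 10^-0.57) = 0.04047
DIC = [CO2*]/α₀ = 3.917×10^-4 / 0.04047 = 9.680 mmol/kg
[CO3²⁻] = α₂·DIC; α₂ = 0.01089, so [CO3²⁻] = 0.01089 × 9.680 = 0.105 mmol/kg

[CO3²⁻] = 0.105 mmol/kg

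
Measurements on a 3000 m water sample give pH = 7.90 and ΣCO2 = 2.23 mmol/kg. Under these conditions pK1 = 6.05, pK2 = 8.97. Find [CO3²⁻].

α₂ = 1 / (1 + [H⁺]/K2 + [H⁺]²/(K1K2)) = 1 / (1 + 10^+1.07 + 10^-0.78)
   = 1 / (1 + 11.749 + 0.16596) = 1/12.915 = 0.07743
[CO3²⁻] = α₂ × DIC = 0.07743 × 2.23 = 0.173 mmol/kg

[CO3²⁻] = 0.173 mmol/kg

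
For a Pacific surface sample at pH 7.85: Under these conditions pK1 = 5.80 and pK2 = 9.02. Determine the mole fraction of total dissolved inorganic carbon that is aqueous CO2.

α₀ = 1 / (1 + K1/[H⁺] + K1K2/[H⁺]²) = 1 / (1 + 10^+2.05 + 10^+0.88)
   = 1 / (1 + 112.20 + 7.5858) = 1/120.79 = 0.008279

α₀ = 0.00828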